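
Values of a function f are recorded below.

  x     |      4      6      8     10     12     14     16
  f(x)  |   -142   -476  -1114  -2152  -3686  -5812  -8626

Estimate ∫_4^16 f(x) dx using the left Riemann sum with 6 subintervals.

Δx = 2.
Sum = 2·[(-142) + (-476) + (-1114) + (-2152) + (-3686) + (-5812)] = -26764.

-26764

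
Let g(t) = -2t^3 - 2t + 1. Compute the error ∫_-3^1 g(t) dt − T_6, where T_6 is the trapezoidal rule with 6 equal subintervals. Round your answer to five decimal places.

-1.77778

Exact integral: ∫_-3^1 g(t) dt = 52.
T_6 ≈ 53.7777778.
Error ≈ 52 − 53.7777778 ≈ -1.77778.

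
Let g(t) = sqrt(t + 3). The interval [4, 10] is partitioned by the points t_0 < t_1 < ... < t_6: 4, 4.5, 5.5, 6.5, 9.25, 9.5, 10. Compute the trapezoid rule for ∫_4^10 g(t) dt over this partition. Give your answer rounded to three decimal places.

Subinterval widths: 0.5, 1, 1, 2.75, 0.25, 0.5.
g(4) ≈ 2.646, g(4.5) ≈ 2.739, g(5.5) ≈ 2.915, g(6.5) ≈ 3.082, g(9.25) ≈ 3.500, g(9.5) ≈ 3.536, g(10) ≈ 3.606.
On each subinterval the trapezoid contributes (Δt_i/2)·[g(t_{i-1}) + g(t_i)].
Sum ≈ 18.887.

18.887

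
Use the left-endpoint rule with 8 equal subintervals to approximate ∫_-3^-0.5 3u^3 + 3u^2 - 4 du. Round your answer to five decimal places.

Δu = (-0.5 − (-3))/8 = 0.3125.
Left endpoints: -3, -2.6875, -2.375, -2.0625, -1.75, -1.4375, -1.125, -0.8125.
f(-3) = -58, f(-2.6875) = -166153/4096, f(-2.375) = -13961/512, f(-2.0625) = -71923/4096, f(-1.75) = -10.890625, f(-1.4375) = -27493/4096, f(-1.125) = -2291/512, f(-0.8125) = -14863/4096.
Sum = Δu · [f(-3) + f(-2.6875) + f(-2.375) + ...].
Sum ≈ -52.84302.

-52.84302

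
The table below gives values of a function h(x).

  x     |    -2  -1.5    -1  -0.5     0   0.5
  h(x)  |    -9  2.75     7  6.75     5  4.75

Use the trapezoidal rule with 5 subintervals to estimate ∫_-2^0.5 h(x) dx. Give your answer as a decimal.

9.6875

Δx = 0.5.
T_5 = (0.5/2)·[(-9) + 2·2.75 + 2·7 + 2·6.75 + 2·5 + 4.75] = 9.6875.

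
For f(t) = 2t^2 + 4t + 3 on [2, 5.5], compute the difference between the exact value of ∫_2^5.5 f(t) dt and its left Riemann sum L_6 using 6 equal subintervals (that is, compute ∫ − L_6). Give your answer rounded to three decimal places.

18.999

Exact integral: ∫_2^5.5 f(t) dt ≈ 168.58333.
L_6 ≈ 149.58449.
Error ≈ 168.58333 − 149.58449 ≈ 18.999.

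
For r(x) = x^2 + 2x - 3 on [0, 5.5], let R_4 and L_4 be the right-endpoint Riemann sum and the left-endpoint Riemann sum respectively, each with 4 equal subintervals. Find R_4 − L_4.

R_4 = 99.30078125.
L_4 = 42.58203125.
R_4 − L_4 = 56.71875.

56.71875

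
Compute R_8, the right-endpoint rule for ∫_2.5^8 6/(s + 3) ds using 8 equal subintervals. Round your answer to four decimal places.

Δs = (8 − 2.5)/8 = 0.6875.
Right endpoints: 3.1875, 3.875, 4.5625, 5.25, 5.9375, 6.625, 7.3125, 8.
f(3.1875) = 32/33, f(3.875) = 48/55, f(4.5625) = 96/121, f(5.25) = 8/11, f(5.9375) = 96/143, f(6.625) = 48/77, f(7.3125) = 32/55, f(8) = 6/11.
Sum = Δs · [f(3.1875) + f(3.875) + f(4.5625) + ...].
Sum ≈ 3.9772.

3.9772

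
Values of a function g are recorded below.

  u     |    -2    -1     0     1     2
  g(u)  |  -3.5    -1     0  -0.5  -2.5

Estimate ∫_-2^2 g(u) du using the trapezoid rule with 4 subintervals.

-4.5

Δu = 1.
T_4 = (1/2)·[(-3.5) + 2·(-1) + 2·0 + 2·(-0.5) + (-2.5)] = -4.5.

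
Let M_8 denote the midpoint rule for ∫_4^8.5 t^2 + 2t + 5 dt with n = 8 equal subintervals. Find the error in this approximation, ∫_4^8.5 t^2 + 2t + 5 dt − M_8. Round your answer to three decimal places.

0.119

Exact integral: ∫_4^8.5 f(t) dt = 262.125.
M_8 ≈ 262.00635.
Error ≈ 262.125 − 262.00635 ≈ 0.119.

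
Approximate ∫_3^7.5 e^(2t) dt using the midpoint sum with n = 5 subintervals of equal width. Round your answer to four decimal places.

1432880.9632

Δt = (7.5 − 3)/5 = 0.9.
Midpoints: 3.45, 4.35, 5.25, 6.15, 7.05.
f(3.45) ≈ 992.2747, f(4.35) ≈ 6002.9122, f(5.25) ≈ 36315.5027, f(6.15) ≈ 219695.9887, f(7.05) ≈ 1329083.2808.
Sum = Δt · [f(3.45) + f(4.35) + f(5.25) + f(6.15) + f(7.05)].
Sum ≈ 1432880.9632.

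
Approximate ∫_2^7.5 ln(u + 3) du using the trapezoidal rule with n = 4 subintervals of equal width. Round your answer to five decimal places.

11.12581

Δu = (7.5 − 2)/4 = 1.375.
f(2) ≈ 1.60944, f(3.375) ≈ 1.85238, f(4.75) ≈ 2.04769, f(6.125) ≈ 2.21102, f(7.5) ≈ 2.35138.
T_4 = (Δu/2)·[f(u_0) + 2f(u_1) + 2f(u_2) + 2f(u_3) + f(u_4)].
Sum ≈ 11.12581.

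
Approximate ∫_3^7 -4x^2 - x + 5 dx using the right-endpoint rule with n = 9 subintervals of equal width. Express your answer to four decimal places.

-458.3045

Δx = (7 − 3)/9 = 4/9.
Right endpoints: 31/9, 35/9, 13/3, 43/9, 47/9, 17/3, 55/9, 59/9, 7.
f(31/9) = -3718/81, f(35/9) = -4810/81, f(13/3) = -670/9, f(43/9) = -7378/81, f(47/9) = -8854/81, f(17/3) = -1162/9, f(55/9) = -12190/81, f(59/9) = -14050/81, f(7) = -198.
Sum = Δx · [f(31/9) + f(35/9) + f(13/3) + ...].
Sum ≈ -458.3045.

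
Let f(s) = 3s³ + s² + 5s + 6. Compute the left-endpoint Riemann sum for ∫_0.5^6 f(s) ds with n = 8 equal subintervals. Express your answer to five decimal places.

Δs = (6 − 0.5)/8 = 0.6875.
Left endpoints: 0.5, 1.1875, 1.875, 2.5625, 3.25, 3.9375, 4.625, 5.3125.
f(0.5) = 9.125, f(1.1875) = 75249/4096, f(1.875) = 19797/512, f(2.5625) = 310715/4096, f(3.25) = 135.796875, f(3.9375) = 918861/4096, f(4.625) = 177823/512, f(5.3125) = 2091351/4096.
Sum = Δs · [f(0.5) + f(1.1875) + f(1.875) + ...].
Sum ≈ 935.02954.

935.02954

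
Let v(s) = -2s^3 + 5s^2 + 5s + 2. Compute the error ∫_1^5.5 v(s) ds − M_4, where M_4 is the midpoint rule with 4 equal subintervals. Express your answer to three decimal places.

Exact integral: ∫_1^5.5 v(s) ds = -99.28125.
M_4 ≈ -92.39941.
Error ≈ -99.28125 − (-92.39941) ≈ -6.882.

-6.882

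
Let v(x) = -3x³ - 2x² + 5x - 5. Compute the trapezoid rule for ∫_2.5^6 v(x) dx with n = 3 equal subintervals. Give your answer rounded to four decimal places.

Δx = (6 − 2.5)/3 = 7/6.
v(2.5) = -51.875, v(11/3) = -1453/9, v(29/6) = -8791/24, v(6) = -695.
T_3 = (Δx/2)·[v(x_0) + 2v(x_1) + 2v(x_2) + v(x_3)].
Sum ≈ -1051.3692.

-1051.3692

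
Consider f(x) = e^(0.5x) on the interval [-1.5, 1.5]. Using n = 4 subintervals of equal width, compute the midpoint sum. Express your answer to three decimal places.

3.270

Δx = (1.5 − (-1.5))/4 = 0.75.
Midpoints: -1.125, -0.375, 0.375, 1.125.
f(-1.125) ≈ 0.570, f(-0.375) ≈ 0.829, f(0.375) ≈ 1.206, f(1.125) ≈ 1.755.
Sum = Δx · [f(-1.125) + f(-0.375) + f(0.375) + f(1.125)].
Sum ≈ 3.270.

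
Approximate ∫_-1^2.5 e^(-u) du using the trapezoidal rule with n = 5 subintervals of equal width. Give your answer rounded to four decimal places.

2.7430

Δu = (2.5 − (-1))/5 = 0.7.
f(-1) ≈ 2.7183, f(-0.3) ≈ 1.3499, f(0.4) ≈ 0.6703, f(1.1) ≈ 0.3329, f(1.8) ≈ 0.1653, f(2.5) ≈ 0.0821.
T_5 = (Δu/2)·[f(u_0) + 2f(u_1) + ... + 2f(u_{4}) + f(u_5)].
Sum ≈ 2.7430.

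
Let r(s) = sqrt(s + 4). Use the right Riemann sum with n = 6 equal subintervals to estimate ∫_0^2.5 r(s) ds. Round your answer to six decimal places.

5.828244

Δs = (2.5 − 0)/6 = 5/12.
Right endpoints: 5/12, 5/6, 1.25, 5/3, 25/12, 2.5.
r(5/12) ≈ 2.101587, r(5/6) ≈ 2.198484, r(1.25) ≈ 2.291288, r(5/3) ≈ 2.380476, r(25/12) ≈ 2.466441, r(2.5) ≈ 2.549510.
Sum = Δs · [r(5/12) + r(5/6) + r(1.25) + ...].
Sum ≈ 5.828244.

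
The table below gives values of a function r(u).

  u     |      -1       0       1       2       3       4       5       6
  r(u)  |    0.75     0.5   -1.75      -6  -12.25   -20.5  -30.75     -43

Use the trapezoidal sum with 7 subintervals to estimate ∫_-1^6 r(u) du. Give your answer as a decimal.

Δu = 1.
T_7 = (1/2)·[0.75 + 2·0.5 + 2·(-1.75) + 2·(-6) + 2·(-12.25) + 2·(-20.5) + 2·(-30.75) + (-43)] = -91.875.

-91.875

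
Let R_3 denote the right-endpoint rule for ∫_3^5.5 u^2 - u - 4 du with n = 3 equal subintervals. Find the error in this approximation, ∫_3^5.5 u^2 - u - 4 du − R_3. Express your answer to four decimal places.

-8.1019

Exact integral: ∫_3^5.5 f(u) du ≈ 25.833333.
R_3 ≈ 33.935185.
Error ≈ 25.833333 − 33.935185 ≈ -8.1019.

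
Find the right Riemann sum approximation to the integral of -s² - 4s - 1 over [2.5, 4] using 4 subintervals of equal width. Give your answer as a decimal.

-40.11328125

Δs = (4 − 2.5)/4 = 0.375.
Right endpoints: 2.875, 3.25, 3.625, 4.
f(2.875) = -20.765625, f(3.25) = -24.5625, f(3.625) = -28.640625, f(4) = -33.
Sum = Δs · [f(2.875) + f(3.25) + f(3.625) + f(4)].
Sum = -40.11328125.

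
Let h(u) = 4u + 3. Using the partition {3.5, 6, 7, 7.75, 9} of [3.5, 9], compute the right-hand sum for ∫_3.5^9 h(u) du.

172.75

Subinterval widths: 2.5, 1, 0.75, 1.25.
Right endpoints: 6, 7, 7.75, 9.
h(6) = 27, h(7) = 31, h(7.75) = 34, h(9) = 39.
Sum = Σ Δu_i · h(u_i).
Sum = 172.75.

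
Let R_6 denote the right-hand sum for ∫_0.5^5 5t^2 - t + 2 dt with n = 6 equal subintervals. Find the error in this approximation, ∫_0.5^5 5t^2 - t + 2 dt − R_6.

-46.828125

Exact integral: ∫_0.5^5 f(t) dt = 204.75.
R_6 = 251.578125.
Error = 204.75 − 251.578125 = -46.828125.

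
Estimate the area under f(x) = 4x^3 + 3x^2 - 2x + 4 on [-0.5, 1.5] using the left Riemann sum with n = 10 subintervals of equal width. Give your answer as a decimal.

13.02

Δx = (1.5 − (-0.5))/10 = 0.2.
Left endpoints: -0.5, -0.3, -0.1, 0.1, 0.3, 0.5, 0.7, 0.9, 1.1, 1.3.
f(-0.5) = 5.25, f(-0.3) = 4.762, f(-0.1) = 4.226, f(0.1) = 3.834, f(0.3) = 3.778, f(0.5) = 4.25, f(0.7) = 5.442, f(0.9) = 7.546, f(1.1) = 10.754, f(1.3) = 15.258.
Sum = Δx · [f(-0.5) + f(-0.3) + f(-0.1) + ...].
Sum = 13.02.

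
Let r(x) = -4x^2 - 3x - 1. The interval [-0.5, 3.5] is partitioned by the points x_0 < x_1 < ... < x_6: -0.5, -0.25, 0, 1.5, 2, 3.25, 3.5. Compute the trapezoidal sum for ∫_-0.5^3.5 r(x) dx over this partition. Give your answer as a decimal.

Subinterval widths: 0.25, 0.25, 1.5, 0.5, 1.25, 0.25.
r(-0.5) = -0.5, r(-0.25) = -0.5, r(0) = -1, r(1.5) = -14.5, r(2) = -23, r(3.25) = -53, r(3.5) = -60.5.
On each subinterval the trapezoid contributes (Δx_i/2)·[r(x_{i-1}) + r(x_i)].
Sum = -83.

-83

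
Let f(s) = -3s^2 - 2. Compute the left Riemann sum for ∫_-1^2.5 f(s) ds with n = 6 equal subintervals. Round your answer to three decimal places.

-19.627

Δs = (2.5 − (-1))/6 = 7/12.
Left endpoints: -1, -5/12, 1/6, 0.75, 4/3, 23/12.
f(-1) = -5, f(-5/12) = -121/48, f(1/6) = -25/12, f(0.75) = -3.6875, f(4/3) = -22/3, f(23/12) = -625/48.
Sum = Δs · [f(-1) + f(-5/12) + f(1/6) + ...].
Sum ≈ -19.627.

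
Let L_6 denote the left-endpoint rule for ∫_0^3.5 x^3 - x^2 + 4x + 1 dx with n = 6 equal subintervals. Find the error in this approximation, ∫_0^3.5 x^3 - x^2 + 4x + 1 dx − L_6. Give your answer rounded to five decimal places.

Exact integral: ∫_0^3.5 f(x) dx ≈ 51.2239583.
L_6 ≈ 39.0519387.
Error ≈ 51.2239583 − 39.0519387 ≈ 12.17202.

12.17202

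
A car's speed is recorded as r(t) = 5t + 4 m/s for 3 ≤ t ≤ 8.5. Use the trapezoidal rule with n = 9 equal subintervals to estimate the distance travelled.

Δt = (8.5 − 3)/9 = 11/18.
r(3) = 19, r(65/18) = 397/18, r(38/9) = 226/9, r(29/6) = 169/6, r(49/9) = 281/9, r(109/18) = 617/18, r(20/3) = 112/3, r(131/18) = 727/18, r(71/9) = 391/9, r(8.5) = 46.5.
T_9 = (Δt/2)·[r(t_0) + 2r(t_1) + ... + 2r(t_{8}) + r(t_9)].
Sum = 180.125.

180.125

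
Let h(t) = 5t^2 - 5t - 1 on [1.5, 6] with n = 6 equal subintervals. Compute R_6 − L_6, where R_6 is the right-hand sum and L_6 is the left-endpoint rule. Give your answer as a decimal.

R_6 = 322.453125.
L_6 = 212.765625.
R_6 − L_6 = 109.6875.

109.6875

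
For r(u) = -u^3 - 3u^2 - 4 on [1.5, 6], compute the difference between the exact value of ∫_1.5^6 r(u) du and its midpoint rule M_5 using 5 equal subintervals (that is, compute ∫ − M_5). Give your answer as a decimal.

Exact integral: ∫_1.5^6 r(u) du = -553.359375.
M_5 = -549.0309375.
Error = -553.359375 − (-549.0309375) = -4.3284375.

-4.3284375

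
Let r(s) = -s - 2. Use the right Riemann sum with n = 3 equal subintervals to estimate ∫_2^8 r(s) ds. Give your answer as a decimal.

Δs = (8 − 2)/3 = 2.
Right endpoints: 4, 6, 8.
r(4) = -6, r(6) = -8, r(8) = -10.
Sum = Δs · [r(4) + r(6) + r(8)].
Sum = -48.

-48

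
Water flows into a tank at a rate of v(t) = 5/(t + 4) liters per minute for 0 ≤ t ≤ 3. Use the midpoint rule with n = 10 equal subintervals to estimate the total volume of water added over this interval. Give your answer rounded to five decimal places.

Δt = (3 − 0)/10 = 0.3.
Midpoints: 0.15, 0.45, 0.75, 1.05, 1.35, 1.65, 1.95, 2.25, 2.55, 2.85.
v(0.15) = 100/83, v(0.45) = 100/89, v(0.75) = 20/19, v(1.05) = 100/101, v(1.35) = 100/107, v(1.65) = 100/113, v(1.95) = 100/119, v(2.25) = 0.8, v(2.55) = 100/131, v(2.85) = 100/137.
Sum = Δt · [v(0.15) + v(0.45) + v(0.75) + ...].
Sum ≈ 2.79729.

2.79729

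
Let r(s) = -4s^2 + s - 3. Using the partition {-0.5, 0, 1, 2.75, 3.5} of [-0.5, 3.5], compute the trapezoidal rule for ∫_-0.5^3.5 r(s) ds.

-67.9375

Subinterval widths: 0.5, 1, 1.75, 0.75.
r(-0.5) = -4.5, r(0) = -3, r(1) = -6, r(2.75) = -30.5, r(3.5) = -48.5.
On each subinterval the trapezoid contributes (Δs_i/2)·[r(s_{i-1}) + r(s_i)].
Sum = -67.9375.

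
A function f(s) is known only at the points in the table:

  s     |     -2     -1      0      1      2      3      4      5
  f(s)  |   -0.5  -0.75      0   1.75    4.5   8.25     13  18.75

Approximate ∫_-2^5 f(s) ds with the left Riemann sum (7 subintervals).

Δs = 1.
Sum = 1·[(-0.5) + (-0.75) + 0 + 1.75 + 4.5 + 8.25 + 13] = 26.25.

26.25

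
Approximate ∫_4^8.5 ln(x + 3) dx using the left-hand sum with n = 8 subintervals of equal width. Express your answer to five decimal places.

9.82452

Δx = (8.5 − 4)/8 = 0.5625.
Left endpoints: 4, 4.5625, 5.125, 5.6875, 6.25, 6.8125, 7.375, 7.9375.
f(4) ≈ 1.94591, f(4.5625) ≈ 2.02320, f(5.125) ≈ 2.09495, f(5.6875) ≈ 2.16189, f(6.25) ≈ 2.22462, f(6.8125) ≈ 2.28366, f(7.375) ≈ 2.33940, f(7.9375) ≈ 2.39220.
Sum = Δx · [f(4) + f(4.5625) + f(5.125) + ...].
Sum ≈ 9.82452.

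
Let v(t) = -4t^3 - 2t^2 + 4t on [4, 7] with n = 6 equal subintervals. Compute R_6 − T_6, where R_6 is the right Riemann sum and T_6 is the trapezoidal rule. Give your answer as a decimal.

-292.5

R_6 = -2566.
T_6 = -2273.5.
R_6 − T_6 = -292.5.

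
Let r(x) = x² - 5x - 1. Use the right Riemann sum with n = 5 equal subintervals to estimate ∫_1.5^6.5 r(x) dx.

-6.25

Δx = (6.5 − 1.5)/5 = 1.
Right endpoints: 2.5, 3.5, 4.5, 5.5, 6.5.
r(2.5) = -7.25, r(3.5) = -6.25, r(4.5) = -3.25, r(5.5) = 1.75, r(6.5) = 8.75.
Sum = Δx · [r(2.5) + r(3.5) + r(4.5) + r(5.5) + r(6.5)].
Sum = -6.25.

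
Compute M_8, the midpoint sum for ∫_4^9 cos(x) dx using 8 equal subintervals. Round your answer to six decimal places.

1.188165

Δx = (9 − 4)/8 = 0.625.
Midpoints: 4.3125, 4.9375, 5.5625, 6.1875, 6.8125, 7.4375, 8.0625, 8.6875.
f(4.3125) ≈ -0.389316, f(4.9375) ≈ 0.223215, f(5.5625) ≈ 0.751354, f(6.1875) ≈ 0.995426, f(6.8125) ≈ 0.863153, f(7.4375) ≈ 0.404545, f(8.0625) ≈ -0.207011, f(8.6875) ≈ -0.740301.
Sum = Δx · [f(4.3125) + f(4.9375) + f(5.5625) + ...].
Sum ≈ 1.188165.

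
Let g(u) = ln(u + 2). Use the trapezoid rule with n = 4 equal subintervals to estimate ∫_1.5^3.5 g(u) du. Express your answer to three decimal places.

Δu = (3.5 − 1.5)/4 = 0.5.
g(1.5) ≈ 1.253, g(2) ≈ 1.386, g(2.5) ≈ 1.504, g(3) ≈ 1.609, g(3.5) ≈ 1.705.
T_4 = (Δu/2)·[g(u_0) + 2g(u_1) + 2g(u_2) + 2g(u_3) + g(u_4)].
Sum ≈ 2.989.

2.989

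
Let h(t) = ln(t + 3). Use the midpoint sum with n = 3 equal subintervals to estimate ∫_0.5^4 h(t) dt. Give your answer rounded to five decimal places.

Δt = (4 − 0.5)/3 = 7/6.
Midpoints: 13/12, 2.25, 41/12.
h(13/12) ≈ 1.40691, h(2.25) ≈ 1.65823, h(41/12) ≈ 1.85890.
Sum = Δt · [h(13/12) + h(2.25) + h(41/12)].
Sum ≈ 5.74471.

5.74471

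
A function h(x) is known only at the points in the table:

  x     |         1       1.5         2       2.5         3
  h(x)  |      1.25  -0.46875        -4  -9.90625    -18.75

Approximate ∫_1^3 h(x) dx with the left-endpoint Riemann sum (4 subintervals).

Δx = 0.5.
Sum = 0.5·[1.25 + (-0.46875) + (-4) + (-9.90625)] = -6.5625.

-6.5625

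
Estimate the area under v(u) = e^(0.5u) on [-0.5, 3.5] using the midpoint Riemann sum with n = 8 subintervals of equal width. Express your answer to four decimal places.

Δu = (3.5 − (-0.5))/8 = 0.5.
Midpoints: -0.25, 0.25, 0.75, 1.25, 1.75, 2.25, 2.75, 3.25.
v(-0.25) ≈ 0.8825, v(0.25) ≈ 1.1331, v(0.75) ≈ 1.4550, v(1.25) ≈ 1.8682, v(1.75) ≈ 2.3989, v(2.25) ≈ 3.0802, v(2.75) ≈ 3.9551, v(3.25) ≈ 5.0784.
Sum = Δu · [v(-0.25) + v(0.25) + v(0.75) + ...].
Sum ≈ 9.9257.

9.9257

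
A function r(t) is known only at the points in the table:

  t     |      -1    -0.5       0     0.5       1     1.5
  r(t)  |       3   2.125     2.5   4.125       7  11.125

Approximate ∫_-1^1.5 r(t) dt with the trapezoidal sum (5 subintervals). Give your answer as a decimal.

Δt = 0.5.
T_5 = (0.5/2)·[3 + 2·2.125 + 2·2.5 + 2·4.125 + 2·7 + 11.125] = 11.40625.

11.40625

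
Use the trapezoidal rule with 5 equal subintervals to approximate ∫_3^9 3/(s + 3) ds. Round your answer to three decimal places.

Δs = (9 − 3)/5 = 1.2.
f(3) = 0.5, f(4.2) = 5/12, f(5.4) = 5/14, f(6.6) = 0.3125, f(7.8) = 5/18, f(9) = 0.25.
T_5 = (Δs/2)·[f(s_0) + 2f(s_1) + ... + 2f(s_{4}) + f(s_5)].
Sum ≈ 2.087.

2.087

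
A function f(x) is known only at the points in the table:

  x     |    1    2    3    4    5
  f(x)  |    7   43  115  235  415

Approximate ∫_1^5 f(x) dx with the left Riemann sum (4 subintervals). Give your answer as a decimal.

Δx = 1.
Sum = 1·[7 + 43 + 115 + 235] = 400.

400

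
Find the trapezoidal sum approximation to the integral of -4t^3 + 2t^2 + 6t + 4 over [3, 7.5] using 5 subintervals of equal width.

Δt = (7.5 − 3)/5 = 0.9.
f(3) = -68, f(3.9) = -179.456, f(4.8) = -363.488, f(5.7) = -637.592, f(6.6) = -1019.264, f(7.5) = -1526.
T_5 = (Δt/2)·[f(t_0) + 2f(t_1) + ... + 2f(t_{4}) + f(t_5)].
Sum = -2697.12.

-2697.12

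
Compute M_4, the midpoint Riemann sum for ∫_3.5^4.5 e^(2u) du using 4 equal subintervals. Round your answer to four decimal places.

3466.9978

Δu = (4.5 − 3.5)/4 = 0.25.
Midpoints: 3.625, 3.875, 4.125, 4.375.
f(3.625) ≈ 1408.1048, f(3.875) ≈ 2321.5724, f(4.125) ≈ 3827.6258, f(4.375) ≈ 6310.6881.
Sum = Δu · [f(3.625) + f(3.875) + f(4.125) + f(4.375)].
Sum ≈ 3466.9978.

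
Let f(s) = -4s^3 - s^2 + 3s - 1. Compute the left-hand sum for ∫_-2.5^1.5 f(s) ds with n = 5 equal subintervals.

43.8

Δs = (1.5 − (-2.5))/5 = 0.8.
Left endpoints: -2.5, -1.7, -0.9, -0.1, 0.7.
f(-2.5) = 47.75, f(-1.7) = 10.662, f(-0.9) = -1.594, f(-0.1) = -1.306, f(0.7) = -0.762.
Sum = Δs · [f(-2.5) + f(-1.7) + f(-0.9) + f(-0.1) + f(0.7)].
Sum = 43.8.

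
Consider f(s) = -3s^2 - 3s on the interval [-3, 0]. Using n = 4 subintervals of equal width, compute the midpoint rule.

Δs = (0 − (-3))/4 = 0.75.
Midpoints: -2.625, -1.875, -1.125, -0.375.
f(-2.625) = -12.796875, f(-1.875) = -4.921875, f(-1.125) = -0.421875, f(-0.375) = 0.703125.
Sum = Δs · [f(-2.625) + f(-1.875) + f(-1.125) + f(-0.375)].
Sum = -13.078125.

-13.078125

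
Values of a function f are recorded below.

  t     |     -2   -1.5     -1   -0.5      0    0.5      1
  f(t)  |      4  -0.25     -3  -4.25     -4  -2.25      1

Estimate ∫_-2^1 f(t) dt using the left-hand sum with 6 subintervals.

-4.875

Δt = 0.5.
Sum = 0.5·[4 + (-0.25) + (-3) + (-4.25) + (-4) + (-2.25)] = -4.875.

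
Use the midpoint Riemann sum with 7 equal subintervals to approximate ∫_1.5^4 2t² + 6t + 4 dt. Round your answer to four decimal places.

91.6135

Δt = (4 − 1.5)/7 = 5/14.
Midpoints: 47/28, 57/28, 67/28, 2.75, 87/28, 97/28, 107/28.
f(47/28) = 7725/392, f(57/28) = 9605/392, f(67/28) = 11685/392, f(2.75) = 35.625, f(87/28) = 16445/392, f(97/28) = 19125/392, f(107/28) = 22005/392.
Sum = Δt · [f(47/28) + f(57/28) + f(67/28) + ...].
Sum ≈ 91.6135.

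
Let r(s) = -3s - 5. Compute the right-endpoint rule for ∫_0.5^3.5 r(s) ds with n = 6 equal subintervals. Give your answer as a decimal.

Δs = (3.5 − 0.5)/6 = 0.5.
Right endpoints: 1, 1.5, 2, 2.5, 3, 3.5.
r(1) = -8, r(1.5) = -9.5, r(2) = -11, r(2.5) = -12.5, r(3) = -14, r(3.5) = -15.5.
Sum = Δs · [r(1) + r(1.5) + r(2) + ...].
Sum = -35.25.

-35.25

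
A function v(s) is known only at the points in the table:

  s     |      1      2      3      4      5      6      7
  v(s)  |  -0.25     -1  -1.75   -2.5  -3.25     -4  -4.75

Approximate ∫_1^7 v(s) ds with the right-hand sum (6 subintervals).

-17.25

Δs = 1.
Sum = 1·[(-1) + (-1.75) + (-2.5) + (-3.25) + (-4) + (-4.75)] = -17.25.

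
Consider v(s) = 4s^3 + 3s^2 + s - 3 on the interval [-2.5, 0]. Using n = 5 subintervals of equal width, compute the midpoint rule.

Δs = (0 − (-2.5))/5 = 0.5.
Midpoints: -2.25, -1.75, -1.25, -0.75, -0.25.
v(-2.25) = -35.625, v(-1.75) = -17, v(-1.25) = -7.375, v(-0.75) = -3.75, v(-0.25) = -3.125.
Sum = Δs · [v(-2.25) + v(-1.75) + v(-1.25) + v(-0.75) + v(-0.25)].
Sum = -33.4375.

-33.4375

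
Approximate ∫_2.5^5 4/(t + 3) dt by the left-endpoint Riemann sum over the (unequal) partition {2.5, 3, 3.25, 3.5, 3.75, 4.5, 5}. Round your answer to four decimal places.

1.5553

Subinterval widths: 0.5, 0.25, 0.25, 0.25, 0.75, 0.5.
Left endpoints: 2.5, 3, 3.25, 3.5, 3.75, 4.5.
f(2.5) = 8/11, f(3) = 2/3, f(3.25) = 0.64, f(3.5) = 8/13, f(3.75) = 16/27, f(4.5) = 8/15.
Sum = Σ Δt_i · f(t_i).
Sum ≈ 1.5553.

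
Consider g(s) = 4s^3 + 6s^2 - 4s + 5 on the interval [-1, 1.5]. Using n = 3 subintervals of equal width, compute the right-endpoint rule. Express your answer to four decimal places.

Δs = (1.5 − (-1))/3 = 5/6.
Right endpoints: -1/6, 2/3, 1.5.
g(-1/6) = 157/27, g(2/3) = 167/27, g(1.5) = 26.
Sum = Δs · [g(-1/6) + g(2/3) + g(1.5)].
Sum ≈ 31.6667.

31.6667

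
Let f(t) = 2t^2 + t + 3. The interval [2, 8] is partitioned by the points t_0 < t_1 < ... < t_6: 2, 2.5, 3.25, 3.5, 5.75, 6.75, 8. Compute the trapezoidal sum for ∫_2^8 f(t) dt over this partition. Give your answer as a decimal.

388.96875

Subinterval widths: 0.5, 0.75, 0.25, 2.25, 1, 1.25.
f(2) = 13, f(2.5) = 18, f(3.25) = 27.375, f(3.5) = 31, f(5.75) = 74.875, f(6.75) = 100.875, f(8) = 139.
On each subinterval the trapezoid contributes (Δt_i/2)·[f(t_{i-1}) + f(t_i)].
Sum = 388.96875.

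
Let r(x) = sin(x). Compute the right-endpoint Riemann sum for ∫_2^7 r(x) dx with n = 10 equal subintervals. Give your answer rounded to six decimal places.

-1.208649

Δx = (7 − 2)/10 = 0.5.
Right endpoints: 2.5, 3, 3.5, 4, 4.5, 5, 5.5, 6, 6.5, 7.
r(2.5) ≈ 0.598472, r(3) ≈ 0.141120, r(3.5) ≈ -0.350783, r(4) ≈ -0.756802, r(4.5) ≈ -0.977530, r(5) ≈ -0.958924, r(5.5) ≈ -0.705540, r(6) ≈ -0.279415, r(6.5) ≈ 0.215120, r(7) ≈ 0.656987.
Sum = Δx · [r(2.5) + r(3) + r(3.5) + ...].
Sum ≈ -1.208649.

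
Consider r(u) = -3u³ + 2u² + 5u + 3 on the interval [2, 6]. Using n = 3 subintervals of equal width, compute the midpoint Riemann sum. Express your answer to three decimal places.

Δu = (6 − 2)/3 = 4/3.
Midpoints: 8/3, 4, 16/3.
r(8/3) = -79/3, r(4) = -137, r(16/3) = -3317/9.
Sum = Δu · [r(8/3) + r(4) + r(16/3)].
Sum ≈ -709.185.

-709.185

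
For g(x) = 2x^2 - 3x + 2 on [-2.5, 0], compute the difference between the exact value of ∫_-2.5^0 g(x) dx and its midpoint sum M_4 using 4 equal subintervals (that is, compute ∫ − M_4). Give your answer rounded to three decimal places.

Exact integral: ∫_-2.5^0 g(x) dx ≈ 24.79167.
M_4 = 24.62890625.
Error ≈ 24.79167 − 24.62890625 ≈ 0.163.

0.163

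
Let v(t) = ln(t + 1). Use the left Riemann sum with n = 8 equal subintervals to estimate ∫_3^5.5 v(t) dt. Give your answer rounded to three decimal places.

Δt = (5.5 − 3)/8 = 0.3125.
Left endpoints: 3, 3.3125, 3.625, 3.9375, 4.25, 4.5625, 4.875, 5.1875.
v(3) ≈ 1.386, v(3.3125) ≈ 1.462, v(3.625) ≈ 1.531, v(3.9375) ≈ 1.597, v(4.25) ≈ 1.658, v(4.5625) ≈ 1.716, v(4.875) ≈ 1.771, v(5.1875) ≈ 1.823.
Sum = Δt · [v(3) + v(3.3125) + v(3.625) + ...].
Sum ≈ 4.045.

4.045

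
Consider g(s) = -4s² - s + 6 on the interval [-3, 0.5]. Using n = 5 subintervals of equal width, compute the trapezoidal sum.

-11.935

Δs = (0.5 − (-3))/5 = 0.7.
g(-3) = -27, g(-2.3) = -12.86, g(-1.6) = -2.64, g(-0.9) = 3.66, g(-0.2) = 6.04, g(0.5) = 4.5.
T_5 = (Δs/2)·[g(s_0) + 2g(s_1) + ... + 2g(s_{4}) + g(s_5)].
Sum = -11.935.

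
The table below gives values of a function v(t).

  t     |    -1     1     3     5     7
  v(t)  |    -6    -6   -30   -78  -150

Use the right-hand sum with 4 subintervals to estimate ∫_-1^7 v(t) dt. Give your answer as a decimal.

-528

Δt = 2.
Sum = 2·[(-6) + (-30) + (-78) + (-150)] = -528.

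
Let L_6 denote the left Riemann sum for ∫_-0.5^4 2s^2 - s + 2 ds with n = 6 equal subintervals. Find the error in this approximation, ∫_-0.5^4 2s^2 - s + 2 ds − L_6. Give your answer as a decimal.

Exact integral: ∫_-0.5^4 f(s) ds = 43.875.
L_6 = 34.59375.
Error = 43.875 − 34.59375 = 9.28125.

9.28125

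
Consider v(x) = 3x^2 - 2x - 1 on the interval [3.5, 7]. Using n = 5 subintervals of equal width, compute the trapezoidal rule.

260.7325

Δx = (7 − 3.5)/5 = 0.7.
v(3.5) = 28.75, v(4.2) = 43.52, v(4.9) = 61.23, v(5.6) = 81.88, v(6.3) = 105.47, v(7) = 132.
T_5 = (Δx/2)·[v(x_0) + 2v(x_1) + ... + 2v(x_{4}) + v(x_5)].
Sum = 260.7325.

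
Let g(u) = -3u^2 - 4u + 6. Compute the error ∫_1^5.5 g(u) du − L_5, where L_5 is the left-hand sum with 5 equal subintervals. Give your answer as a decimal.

-45.765

Exact integral: ∫_1^5.5 g(u) du = -196.875.
L_5 = -151.11.
Error = -196.875 − (-151.11) = -45.765.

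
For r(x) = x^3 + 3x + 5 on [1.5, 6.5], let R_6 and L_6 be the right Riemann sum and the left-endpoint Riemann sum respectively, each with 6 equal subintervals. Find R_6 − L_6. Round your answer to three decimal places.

238.542

R_6 ≈ 656.21528.
L_6 ≈ 417.67361.
R_6 − L_6 ≈ 238.542.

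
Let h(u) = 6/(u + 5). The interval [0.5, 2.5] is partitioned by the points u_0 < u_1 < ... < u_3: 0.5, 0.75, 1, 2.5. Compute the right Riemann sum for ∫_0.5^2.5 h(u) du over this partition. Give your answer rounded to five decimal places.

1.71087

Subinterval widths: 0.25, 0.25, 1.5.
Right endpoints: 0.75, 1, 2.5.
h(0.75) = 24/23, h(1) = 1, h(2.5) = 0.8.
Sum = Σ Δu_i · h(u_i).
Sum ≈ 1.71087.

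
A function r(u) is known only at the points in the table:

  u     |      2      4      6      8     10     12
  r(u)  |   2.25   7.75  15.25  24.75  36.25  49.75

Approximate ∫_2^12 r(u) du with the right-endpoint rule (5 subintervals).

267.5

Δu = 2.
Sum = 2·[7.75 + 15.25 + 24.75 + 36.25 + 49.75] = 267.5.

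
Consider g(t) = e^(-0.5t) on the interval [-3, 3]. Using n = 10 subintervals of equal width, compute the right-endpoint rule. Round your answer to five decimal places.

Δt = (3 − (-3))/10 = 0.6.
Right endpoints: -2.4, -1.8, -1.2, -0.6, 0, 0.6, 1.2, 1.8, 2.4, 3.
g(-2.4) ≈ 3.32012, g(-1.8) ≈ 2.45960, g(-1.2) ≈ 1.82212, g(-0.6) ≈ 1.34986, g(0) ≈ 1.00000, g(0.6) ≈ 0.74082, g(1.2) ≈ 0.54881, g(1.8) ≈ 0.40657, g(2.4) ≈ 0.30119, g(3) ≈ 0.22313.
Sum = Δt · [g(-2.4) + g(-1.8) + g(-1.2) + ...].
Sum ≈ 7.30333.

7.30333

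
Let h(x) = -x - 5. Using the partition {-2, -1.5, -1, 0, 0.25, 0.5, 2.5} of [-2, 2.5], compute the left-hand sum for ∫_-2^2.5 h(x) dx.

Subinterval widths: 0.5, 0.5, 1, 0.25, 0.25, 2.
Left endpoints: -2, -1.5, -1, 0, 0.25, 0.5.
h(-2) = -3, h(-1.5) = -3.5, h(-1) = -4, h(0) = -5, h(0.25) = -5.25, h(0.5) = -5.5.
Sum = Σ Δx_i · h(x_i).
Sum = -20.8125.

-20.8125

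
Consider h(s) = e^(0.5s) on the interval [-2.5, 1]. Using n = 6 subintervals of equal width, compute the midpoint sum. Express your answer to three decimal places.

Δs = (1 − (-2.5))/6 = 7/12.
Midpoints: -53/24, -1.625, -25/24, -11/24, 0.125, 17/24.
h(-53/24) ≈ 0.331, h(-1.625) ≈ 0.444, h(-25/24) ≈ 0.594, h(-11/24) ≈ 0.795, h(0.125) ≈ 1.064, h(17/24) ≈ 1.425.
Sum = Δs · [h(-53/24) + h(-1.625) + h(-25/24) + ...].
Sum ≈ 2.715.

2.715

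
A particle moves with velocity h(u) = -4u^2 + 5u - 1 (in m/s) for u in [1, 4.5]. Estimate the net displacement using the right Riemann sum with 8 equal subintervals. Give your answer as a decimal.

-89.00390625

Δu = (4.5 − 1)/8 = 0.4375.
Right endpoints: 1.4375, 1.875, 2.3125, 2.75, 3.1875, 3.625, 4.0625, 4.5.
h(1.4375) = -2.078125, h(1.875) = -5.6875, h(2.3125) = -10.828125, h(2.75) = -17.5, h(3.1875) = -25.703125, h(3.625) = -35.4375, h(4.0625) = -46.703125, h(4.5) = -59.5.
Sum = Δu · [h(1.4375) + h(1.875) + h(2.3125) + ...].
Sum = -89.00390625.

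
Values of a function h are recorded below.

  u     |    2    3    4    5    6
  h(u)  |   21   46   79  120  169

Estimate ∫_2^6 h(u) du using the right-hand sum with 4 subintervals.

Δu = 1.
Sum = 1·[46 + 79 + 120 + 169] = 414.

414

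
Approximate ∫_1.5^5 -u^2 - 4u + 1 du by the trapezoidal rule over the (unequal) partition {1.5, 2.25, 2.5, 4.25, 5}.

-83.578125

Subinterval widths: 0.75, 0.25, 1.75, 0.75.
f(1.5) = -7.25, f(2.25) = -13.0625, f(2.5) = -15.25, f(4.25) = -34.0625, f(5) = -44.
On each subinterval the trapezoid contributes (Δu_i/2)·[f(u_{i-1}) + f(u_i)].
Sum = -83.578125.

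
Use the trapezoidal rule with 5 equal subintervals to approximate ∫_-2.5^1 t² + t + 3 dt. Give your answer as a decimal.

Δt = (1 − (-2.5))/5 = 0.7.
f(-2.5) = 6.75, f(-1.8) = 4.44, f(-1.1) = 3.11, f(-0.4) = 2.76, f(0.3) = 3.39, f(1) = 5.
T_5 = (Δt/2)·[f(t_0) + 2f(t_1) + ... + 2f(t_{4}) + f(t_5)].
Sum = 13.7025.

13.7025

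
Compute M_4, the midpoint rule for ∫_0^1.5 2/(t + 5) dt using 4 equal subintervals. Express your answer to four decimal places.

0.5245

Δt = (1.5 − 0)/4 = 0.375.
Midpoints: 0.1875, 0.5625, 0.9375, 1.3125.
f(0.1875) = 32/83, f(0.5625) = 32/89, f(0.9375) = 32/95, f(1.3125) = 32/101.
Sum = Δt · [f(0.1875) + f(0.5625) + f(0.9375) + f(1.3125)].
Sum ≈ 0.5245.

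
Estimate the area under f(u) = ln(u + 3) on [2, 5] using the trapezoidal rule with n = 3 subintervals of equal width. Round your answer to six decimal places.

5.582109

Δu = (5 − 2)/3 = 1.
f(2) ≈ 1.609438, f(3) ≈ 1.791759, f(4) ≈ 1.945910, f(5) ≈ 2.079442.
T_3 = (Δu/2)·[f(u_0) + 2f(u_1) + 2f(u_2) + f(u_3)].
Sum ≈ 5.582109.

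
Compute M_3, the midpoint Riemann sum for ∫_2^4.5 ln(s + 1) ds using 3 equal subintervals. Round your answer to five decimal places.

Δs = (4.5 − 2)/3 = 5/6.
Midpoints: 29/12, 3.25, 49/12.
f(29/12) ≈ 1.22867, f(3.25) ≈ 1.44692, f(49/12) ≈ 1.62597.
Sum = Δs · [f(29/12) + f(3.25) + f(49/12)].
Sum ≈ 3.58463.

3.58463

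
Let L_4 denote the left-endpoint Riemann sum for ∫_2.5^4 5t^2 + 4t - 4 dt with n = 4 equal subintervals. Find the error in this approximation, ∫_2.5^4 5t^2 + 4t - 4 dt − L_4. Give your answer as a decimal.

Exact integral: ∫_2.5^4 f(t) dt = 94.125.
L_4 = 84.03515625.
Error = 94.125 − 84.03515625 = 10.08984375.

10.08984375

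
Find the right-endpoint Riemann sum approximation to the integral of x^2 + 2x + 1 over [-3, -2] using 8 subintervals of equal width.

2.1484375

Δx = (-2 − (-3))/8 = 0.125.
Right endpoints: -2.875, -2.75, -2.625, -2.5, -2.375, -2.25, -2.125, -2.
f(-2.875) = 3.515625, f(-2.75) = 3.0625, f(-2.625) = 2.640625, f(-2.5) = 2.25, f(-2.375) = 1.890625, f(-2.25) = 1.5625, f(-2.125) = 1.265625, f(-2) = 1.
Sum = Δx · [f(-2.875) + f(-2.75) + f(-2.625) + ...].
Sum = 2.1484375.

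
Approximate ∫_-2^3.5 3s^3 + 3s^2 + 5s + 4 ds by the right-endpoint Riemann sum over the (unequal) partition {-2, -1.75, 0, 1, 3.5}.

486.27734375

Subinterval widths: 0.25, 1.75, 1, 2.5.
Right endpoints: -1.75, 0, 1, 3.5.
f(-1.75) = -11.640625, f(0) = 4, f(1) = 15, f(3.5) = 186.875.
Sum = Σ Δs_i · f(s_i).
Sum = 486.27734375.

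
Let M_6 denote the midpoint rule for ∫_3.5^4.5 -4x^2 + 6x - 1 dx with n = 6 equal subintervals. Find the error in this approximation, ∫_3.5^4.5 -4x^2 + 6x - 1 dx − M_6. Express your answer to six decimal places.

Exact integral: ∫_3.5^4.5 f(x) dx ≈ -41.33333333.
M_6 ≈ -41.32407407.
Error ≈ -41.33333333 − (-41.32407407) ≈ -0.009259.

-0.009259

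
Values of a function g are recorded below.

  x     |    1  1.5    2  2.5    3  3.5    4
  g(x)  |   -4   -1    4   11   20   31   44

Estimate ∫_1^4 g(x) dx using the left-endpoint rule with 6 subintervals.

30.5

Δx = 0.5.
Sum = 0.5·[(-4) + (-1) + 4 + 11 + 20 + 31] = 30.5.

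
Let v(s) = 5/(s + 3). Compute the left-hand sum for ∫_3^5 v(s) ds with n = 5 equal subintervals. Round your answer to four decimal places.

1.4809

Δs = (5 − 3)/5 = 0.4.
Left endpoints: 3, 3.4, 3.8, 4.2, 4.6.
v(3) = 5/6, v(3.4) = 0.78125, v(3.8) = 25/34, v(4.2) = 25/36, v(4.6) = 25/38.
Sum = Δs · [v(3) + v(3.4) + v(3.8) + v(4.2) + v(4.6)].
Sum ≈ 1.4809.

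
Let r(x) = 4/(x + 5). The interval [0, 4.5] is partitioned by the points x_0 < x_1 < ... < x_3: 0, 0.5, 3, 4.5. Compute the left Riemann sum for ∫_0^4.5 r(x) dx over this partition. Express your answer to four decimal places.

Subinterval widths: 0.5, 2.5, 1.5.
Left endpoints: 0, 0.5, 3.
r(0) = 0.8, r(0.5) = 8/11, r(3) = 0.5.
Sum = Σ Δx_i · r(x_i).
Sum ≈ 2.9682.

2.9682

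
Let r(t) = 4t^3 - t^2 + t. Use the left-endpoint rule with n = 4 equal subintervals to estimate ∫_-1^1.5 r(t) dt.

-2.3046875

Δt = (1.5 − (-1))/4 = 0.625.
Left endpoints: -1, -0.375, 0.25, 0.875.
r(-1) = -6, r(-0.375) = -0.7265625, r(0.25) = 0.25, r(0.875) = 2.7890625.
Sum = Δt · [r(-1) + r(-0.375) + r(0.25) + r(0.875)].
Sum = -2.3046875.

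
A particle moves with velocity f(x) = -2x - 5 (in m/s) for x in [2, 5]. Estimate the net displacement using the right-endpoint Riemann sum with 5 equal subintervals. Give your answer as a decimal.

Δx = (5 − 2)/5 = 0.6.
Right endpoints: 2.6, 3.2, 3.8, 4.4, 5.
f(2.6) = -10.2, f(3.2) = -11.4, f(3.8) = -12.6, f(4.4) = -13.8, f(5) = -15.
Sum = Δx · [f(2.6) + f(3.2) + f(3.8) + f(4.4) + f(5)].
Sum = -37.8.

-37.8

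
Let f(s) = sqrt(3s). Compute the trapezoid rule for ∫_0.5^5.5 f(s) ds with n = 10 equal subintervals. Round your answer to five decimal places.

Δs = (5.5 − 0.5)/10 = 0.5.
f(0.5) ≈ 1.22474, f(1) ≈ 1.73205, f(1.5) ≈ 2.12132, f(2) ≈ 2.44949, f(2.5) ≈ 2.73861, f(3) ≈ 3.00000, f(3.5) ≈ 3.24037, f(4) ≈ 3.46410, f(4.5) ≈ 3.67423, f(5) ≈ 3.87298, f(5.5) ≈ 4.06202.
T_10 = (Δs/2)·[f(s_0) + 2f(s_1) + ... + 2f(s_{9}) + f(s_10)].
Sum ≈ 14.46827.

14.46827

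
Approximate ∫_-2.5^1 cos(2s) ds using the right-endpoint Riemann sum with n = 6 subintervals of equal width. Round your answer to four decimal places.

Δs = (1 − (-2.5))/6 = 7/12.
Right endpoints: -23/12, -4/3, -0.75, -1/6, 5/12, 1.
f(-23/12) ≈ -0.7701, f(-4/3) ≈ -0.8893, f(-0.75) ≈ 0.0707, f(-1/6) ≈ 0.9450, f(5/12) ≈ 0.6724, f(1) ≈ -0.4161.
Sum = Δs · [f(-23/12) + f(-4/3) + f(-0.75) + ...].
Sum ≈ -0.2260.

-0.2260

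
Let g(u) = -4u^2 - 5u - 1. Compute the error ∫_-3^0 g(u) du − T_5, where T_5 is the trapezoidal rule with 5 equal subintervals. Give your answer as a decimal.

0.72

Exact integral: ∫_-3^0 g(u) du = -16.5.
T_5 = -17.22.
Error = -16.5 − (-17.22) = 0.72.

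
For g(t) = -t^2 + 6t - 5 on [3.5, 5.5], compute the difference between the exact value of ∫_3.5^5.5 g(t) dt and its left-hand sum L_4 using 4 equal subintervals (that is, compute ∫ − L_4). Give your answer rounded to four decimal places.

-1.4167

Exact integral: ∫_3.5^5.5 g(t) dt ≈ 2.833333.
L_4 = 4.25.
Error ≈ 2.833333 − 4.25 ≈ -1.4167.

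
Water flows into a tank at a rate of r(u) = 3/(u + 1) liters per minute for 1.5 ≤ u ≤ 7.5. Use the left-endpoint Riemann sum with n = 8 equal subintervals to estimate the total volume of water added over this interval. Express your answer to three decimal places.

Δu = (7.5 − 1.5)/8 = 0.75.
Left endpoints: 1.5, 2.25, 3, 3.75, 4.5, 5.25, 6, 6.75.
r(1.5) = 1.2, r(2.25) = 12/13, r(3) = 0.75, r(3.75) = 12/19, r(4.5) = 6/11, r(5.25) = 0.48, r(6) = 3/7, r(6.75) = 12/31.
Sum = Δu · [r(1.5) + r(2.25) + r(3) + ...].
Sum ≈ 4.009.

4.009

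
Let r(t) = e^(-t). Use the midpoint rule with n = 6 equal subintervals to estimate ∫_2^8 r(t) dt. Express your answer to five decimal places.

Δt = (8 − 2)/6 = 1.
Midpoints: 2.5, 3.5, 4.5, 5.5, 6.5, 7.5.
r(2.5) ≈ 0.08208, r(3.5) ≈ 0.03020, r(4.5) ≈ 0.01111, r(5.5) ≈ 0.00409, r(6.5) ≈ 0.00150, r(7.5) ≈ 0.00055.
Sum = Δt · [r(2.5) + r(3.5) + r(4.5) + ...].
Sum ≈ 0.12953.

0.12953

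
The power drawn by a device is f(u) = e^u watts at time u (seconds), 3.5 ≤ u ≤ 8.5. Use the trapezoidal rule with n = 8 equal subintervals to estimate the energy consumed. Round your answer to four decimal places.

Δu = (8.5 − 3.5)/8 = 0.625.
f(3.5) ≈ 33.1155, f(4.125) ≈ 61.8678, f(4.75) ≈ 115.5843, f(5.375) ≈ 215.9399, f(6) ≈ 403.4288, f(6.625) ≈ 753.7042, f(7.25) ≈ 1408.1048, f(7.875) ≈ 2630.6862, f(8.5) ≈ 4914.7688.
T_8 = (Δu/2)·[f(u_0) + 2f(u_1) + ... + 2f(u_{7}) + f(u_8)].
Sum ≈ 5039.5363.

5039.5363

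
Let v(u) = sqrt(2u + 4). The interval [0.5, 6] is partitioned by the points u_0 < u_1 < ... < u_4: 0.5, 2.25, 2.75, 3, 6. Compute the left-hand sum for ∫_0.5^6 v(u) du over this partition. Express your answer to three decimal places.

Subinterval widths: 1.75, 0.5, 0.25, 3.
Left endpoints: 0.5, 2.25, 2.75, 3.
v(0.5) ≈ 2.236, v(2.25) ≈ 2.915, v(2.75) ≈ 3.082, v(3) ≈ 3.162.
Sum = Σ Δu_i · v(u_i).
Sum ≈ 15.628.

15.628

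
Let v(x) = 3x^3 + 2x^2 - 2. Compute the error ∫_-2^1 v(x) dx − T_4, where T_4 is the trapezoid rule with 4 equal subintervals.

Exact integral: ∫_-2^1 v(x) dx = -11.25.
T_4 = -11.953125.
Error = -11.25 − (-11.953125) = 0.703125.

0.703125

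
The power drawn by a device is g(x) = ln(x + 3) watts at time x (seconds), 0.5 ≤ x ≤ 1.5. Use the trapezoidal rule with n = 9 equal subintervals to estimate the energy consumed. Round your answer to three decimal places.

Δx = (1.5 − 0.5)/9 = 1/9.
g(0.5) ≈ 1.253, g(11/18) ≈ 1.284, g(13/18) ≈ 1.314, g(5/6) ≈ 1.344, g(17/18) ≈ 1.372, g(19/18) ≈ 1.400, g(7/6) ≈ 1.427, g(23/18) ≈ 1.453, g(25/18) ≈ 1.479, g(1.5) ≈ 1.504.
T_9 = (Δx/2)·[g(x_0) + 2g(x_1) + ... + 2g(x_{8}) + g(x_9)].
Sum ≈ 1.384.

1.384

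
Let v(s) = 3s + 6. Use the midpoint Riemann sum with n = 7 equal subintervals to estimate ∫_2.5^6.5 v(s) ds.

Δs = (6.5 − 2.5)/7 = 4/7.
Midpoints: 39/14, 47/14, 55/14, 4.5, 71/14, 79/14, 87/14.
v(39/14) = 201/14, v(47/14) = 225/14, v(55/14) = 249/14, v(4.5) = 19.5, v(71/14) = 297/14, v(79/14) = 321/14, v(87/14) = 345/14.
Sum = Δs · [v(39/14) + v(47/14) + v(55/14) + ...].
Sum = 78.

78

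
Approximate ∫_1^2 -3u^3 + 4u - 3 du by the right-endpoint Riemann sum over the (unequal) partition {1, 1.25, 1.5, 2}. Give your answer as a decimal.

Subinterval widths: 0.25, 0.25, 0.5.
Right endpoints: 1.25, 1.5, 2.
f(1.25) = -3.859375, f(1.5) = -7.125, f(2) = -19.
Sum = Σ Δu_i · f(u_i).
Sum = -12.24609375.

-12.24609375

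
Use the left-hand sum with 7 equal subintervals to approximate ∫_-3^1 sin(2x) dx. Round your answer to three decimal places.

Δx = (1 − (-3))/7 = 4/7.
Left endpoints: -3, -17/7, -13/7, -9/7, -5/7, -1/7, 3/7.
f(-3) ≈ 0.279, f(-17/7) ≈ 0.990, f(-13/7) ≈ 0.542, f(-9/7) ≈ -0.540, f(-5/7) ≈ -0.990, f(-1/7) ≈ -0.282, f(3/7) ≈ 0.756.
Sum = Δx · [f(-3) + f(-17/7) + f(-13/7) + ...].
Sum ≈ 0.432.

0.432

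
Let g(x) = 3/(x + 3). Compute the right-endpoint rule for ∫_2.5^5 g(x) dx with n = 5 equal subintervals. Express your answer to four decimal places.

Δx = (5 − 2.5)/5 = 0.5.
Right endpoints: 3, 3.5, 4, 4.5, 5.
g(3) = 0.5, g(3.5) = 6/13, g(4) = 3/7, g(4.5) = 0.4, g(5) = 0.375.
Sum = Δx · [g(3) + g(3.5) + g(4) + g(4.5) + g(5)].
Sum ≈ 1.0826.

1.0826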